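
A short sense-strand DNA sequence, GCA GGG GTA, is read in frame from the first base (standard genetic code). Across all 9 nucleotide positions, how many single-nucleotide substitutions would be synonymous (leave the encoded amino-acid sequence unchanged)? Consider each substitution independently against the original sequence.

9

Codon 1 (GCA, Ala): 3 synonymous substitutions.
Codon 2 (GGG, Gly): 3 synonymous substitutions.
Codon 3 (GTA, Val): 3 synonymous substitutions.
Total: 3 + 3 + 3 = 9.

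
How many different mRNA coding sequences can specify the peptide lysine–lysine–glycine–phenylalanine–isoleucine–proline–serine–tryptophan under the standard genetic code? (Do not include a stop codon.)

Lys: 2 codons.
Lys: 2 codons.
Gly: 4 codons.
Phe: 2 codons.
Ile: 3 codons.
Pro: 4 codons.
Ser: 6 codons.
Trp: 1 codon.
2 × 2 × 4 × 2 × 3 × 4 × 6 × 1 = 2304.

2304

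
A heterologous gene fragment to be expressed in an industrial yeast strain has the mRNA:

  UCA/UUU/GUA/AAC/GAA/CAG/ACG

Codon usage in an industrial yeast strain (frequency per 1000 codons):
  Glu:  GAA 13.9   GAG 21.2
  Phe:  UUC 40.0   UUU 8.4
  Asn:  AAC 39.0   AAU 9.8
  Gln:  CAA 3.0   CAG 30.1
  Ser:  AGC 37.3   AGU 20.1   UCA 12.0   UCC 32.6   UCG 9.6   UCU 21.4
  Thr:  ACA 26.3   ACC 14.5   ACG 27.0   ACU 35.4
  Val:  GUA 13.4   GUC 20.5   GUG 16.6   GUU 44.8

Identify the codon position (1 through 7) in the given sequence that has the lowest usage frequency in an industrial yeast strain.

Codon 1 UCA (Ser): 12.0 per 1000.
Codon 2 UUU (Phe): 8.4 per 1000.
Codon 3 GUA (Val): 13.4 per 1000.
Codon 4 AAC (Asn): 39.0 per 1000.
Codon 5 GAA (Glu): 13.9 per 1000.
Codon 6 CAG (Gln): 30.1 per 1000.
Codon 7 ACG (Thr): 27.0 per 1000.
Lowest frequency is 8.4 at codon 2.

2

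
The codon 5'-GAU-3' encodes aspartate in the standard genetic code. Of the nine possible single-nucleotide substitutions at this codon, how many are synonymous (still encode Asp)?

Position 1: none → 0 synonymous.
Position 2: none → 0 synonymous.
Position 3: GAC → 1 synonymous.
Total: 0 + 0 + 1 = 1.

1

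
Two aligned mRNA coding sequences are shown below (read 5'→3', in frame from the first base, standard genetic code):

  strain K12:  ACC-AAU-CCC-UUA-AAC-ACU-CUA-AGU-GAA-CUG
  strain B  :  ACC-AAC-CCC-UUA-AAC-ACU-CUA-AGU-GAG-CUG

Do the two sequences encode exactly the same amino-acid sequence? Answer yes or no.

yes

Codon 1: ACC Thr / ACC Thr — identical.
Codon 2: AAU Asn / AAC Asn — synonymous.
Codon 3: CCC Pro / CCC Pro — identical.
Codon 4: UUA Leu / UUA Leu — identical.
Codon 5: AAC Asn / AAC Asn — identical.
Codon 6: ACU Thr / ACU Thr — identical.
Codon 7: CUA Leu / CUA Leu — identical.
Codon 8: AGU Ser / AGU Ser — identical.
Codon 9: GAA Glu / GAG Glu — synonymous.
Codon 10: CUG Leu / CUG Leu — identical.
Nonsynonymous differences: 0 → same protein.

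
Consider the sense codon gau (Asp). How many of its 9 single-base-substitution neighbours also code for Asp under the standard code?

Position 1: none → 0 synonymous.
Position 2: none → 0 synonymous.
Position 3: GAC → 1 synonymous.
Total: 0 + 0 + 1 = 1.

1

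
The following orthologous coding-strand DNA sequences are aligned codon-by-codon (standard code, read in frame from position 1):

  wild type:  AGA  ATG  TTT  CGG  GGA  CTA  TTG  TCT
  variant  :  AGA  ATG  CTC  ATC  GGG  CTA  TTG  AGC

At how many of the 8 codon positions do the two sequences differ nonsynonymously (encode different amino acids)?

2

Codon 1: AGA Arg / AGA Arg — identical.
Codon 2: ATG Met / ATG Met — identical.
Codon 3: TTT Phe / CTC Leu — nonsynonymous.
Codon 4: CGG Arg / ATC Ile — nonsynonymous.
Codon 5: GGA Gly / GGG Gly — synonymous.
Codon 6: CTA Leu / CTA Leu — identical.
Codon 7: TTG Leu / TTG Leu — identical.
Codon 8: TCT Ser / AGC Ser — synonymous.
Nonsynonymous differences: 2.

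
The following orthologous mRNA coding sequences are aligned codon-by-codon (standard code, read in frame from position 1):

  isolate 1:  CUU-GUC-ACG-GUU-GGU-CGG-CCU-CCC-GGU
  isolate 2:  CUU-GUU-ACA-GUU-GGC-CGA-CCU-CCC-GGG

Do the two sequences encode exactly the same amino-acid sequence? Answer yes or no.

Codon 1: CUU Leu / CUU Leu — identical.
Codon 2: GUC Val / GUU Val — synonymous.
Codon 3: ACG Thr / ACA Thr — synonymous.
Codon 4: GUU Val / GUU Val — identical.
Codon 5: GGU Gly / GGC Gly — synonymous.
Codon 6: CGG Arg / CGA Arg — synonymous.
Codon 7: CCU Pro / CCU Pro — identical.
Codon 8: CCC Pro / CCC Pro — identical.
Codon 9: GGU Gly / GGG Gly — synonymous.
Nonsynonymous differences: 0 → same protein.

yes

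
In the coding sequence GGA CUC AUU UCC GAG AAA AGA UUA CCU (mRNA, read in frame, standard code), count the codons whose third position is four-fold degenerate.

Codon 1 GGA (Gly): third position 4-fold.
Codon 2 CUC (Leu): third position 4-fold.
Codon 3 AUU (Ile): third position 3-fold.
Codon 4 UCC (Ser): third position 4-fold.
Codon 5 GAG (Glu): third position 2-fold.
Codon 6 AAA (Lys): third position 2-fold.
Codon 7 AGA (Arg): third position 2-fold.
Codon 8 UUA (Leu): third position 2-fold.
Codon 9 CCU (Pro): third position 4-fold.
Four-fold degenerate third positions: 4.

4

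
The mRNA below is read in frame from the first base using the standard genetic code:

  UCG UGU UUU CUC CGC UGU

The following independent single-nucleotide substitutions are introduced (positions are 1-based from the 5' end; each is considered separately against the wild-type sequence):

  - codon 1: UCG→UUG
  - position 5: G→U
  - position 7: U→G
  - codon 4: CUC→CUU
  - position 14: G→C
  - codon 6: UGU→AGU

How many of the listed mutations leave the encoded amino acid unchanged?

Codon 1: UCG (Ser) → UUG (Leu) — missense.
Codon 2: UGU (Cys) → UUU (Phe) — missense.
Codon 3: UUU (Phe) → GUU (Val) — missense.
Codon 4: CUC (Leu) → CUU (Leu) — synonymous.
Codon 5: CGC (Arg) → CCC (Pro) — missense.
Codon 6: UGU (Cys) → AGU (Ser) — missense.
Synonymous: 1 of 6.

1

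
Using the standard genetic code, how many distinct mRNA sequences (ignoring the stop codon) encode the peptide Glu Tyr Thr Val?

Glu: 2 codons.
Tyr: 2 codons.
Thr: 4 codons.
Val: 4 codons.
2 × 2 × 4 × 4 = 64.

64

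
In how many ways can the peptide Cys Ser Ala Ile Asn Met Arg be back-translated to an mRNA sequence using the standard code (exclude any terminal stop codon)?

1728

Cys: 2 codons.
Ser: 6 codons.
Ala: 4 codons.
Ile: 3 codons.
Asn: 2 codons.
Met: 1 codon.
Arg: 6 codons.
2 × 6 × 4 × 3 × 2 × 1 × 6 = 1728.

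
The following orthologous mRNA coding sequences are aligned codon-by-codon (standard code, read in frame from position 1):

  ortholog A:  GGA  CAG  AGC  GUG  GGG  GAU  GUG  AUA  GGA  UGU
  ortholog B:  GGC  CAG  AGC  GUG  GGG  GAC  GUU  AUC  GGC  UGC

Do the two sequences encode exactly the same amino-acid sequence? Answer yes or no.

yes

Codon 1: GGA Gly / GGC Gly — synonymous.
Codon 2: CAG Gln / CAG Gln — identical.
Codon 3: AGC Ser / AGC Ser — identical.
Codon 4: GUG Val / GUG Val — identical.
Codon 5: GGG Gly / GGG Gly — identical.
Codon 6: GAU Asp / GAC Asp — synonymous.
Codon 7: GUG Val / GUU Val — synonymous.
Codon 8: AUA Ile / AUC Ile — synonymous.
Codon 9: GGA Gly / GGC Gly — synonymous.
Codon 10: UGU Cys / UGC Cys — synonymous.
Nonsynonymous differences: 0 → same protein.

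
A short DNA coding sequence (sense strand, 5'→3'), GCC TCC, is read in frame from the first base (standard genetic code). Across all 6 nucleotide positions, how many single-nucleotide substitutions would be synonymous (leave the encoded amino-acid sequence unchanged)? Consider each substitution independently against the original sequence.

Codon 1 (GCC, Ala): 3 synonymous substitutions.
Codon 2 (TCC, Ser): 3 synonymous substitutions.
Total: 3 + 3 = 6.

6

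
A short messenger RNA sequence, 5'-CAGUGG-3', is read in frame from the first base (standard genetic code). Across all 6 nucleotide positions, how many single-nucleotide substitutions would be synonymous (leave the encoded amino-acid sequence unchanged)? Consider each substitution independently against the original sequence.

Codon 1 (CAG, Gln): 1 synonymous substitution.
Codon 2 (UGG, Trp): 0 synonymous substitutions.
Total: 1 + 0 = 1.

1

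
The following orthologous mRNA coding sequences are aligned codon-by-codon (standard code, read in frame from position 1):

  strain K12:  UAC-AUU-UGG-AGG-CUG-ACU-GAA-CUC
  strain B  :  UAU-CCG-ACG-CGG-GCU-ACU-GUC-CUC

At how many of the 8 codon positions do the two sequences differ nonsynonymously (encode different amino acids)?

Codon 1: UAC Tyr / UAU Tyr — synonymous.
Codon 2: AUU Ile / CCG Pro — nonsynonymous.
Codon 3: UGG Trp / ACG Thr — nonsynonymous.
Codon 4: AGG Arg / CGG Arg — synonymous.
Codon 5: CUG Leu / GCU Ala — nonsynonymous.
Codon 6: ACU Thr / ACU Thr — identical.
Codon 7: GAA Glu / GUC Val — nonsynonymous.
Codon 8: CUC Leu / CUC Leu — identical.
Nonsynonymous differences: 4.

4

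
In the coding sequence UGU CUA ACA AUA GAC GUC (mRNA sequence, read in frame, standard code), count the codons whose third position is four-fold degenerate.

Codon 1 UGU (Cys): third position 2-fold.
Codon 2 CUA (Leu): third position 4-fold.
Codon 3 ACA (Thr): third position 4-fold.
Codon 4 AUA (Ile): third position 3-fold.
Codon 5 GAC (Asp): third position 2-fold.
Codon 6 GUC (Val): third position 4-fold.
Four-fold degenerate third positions: 3.

3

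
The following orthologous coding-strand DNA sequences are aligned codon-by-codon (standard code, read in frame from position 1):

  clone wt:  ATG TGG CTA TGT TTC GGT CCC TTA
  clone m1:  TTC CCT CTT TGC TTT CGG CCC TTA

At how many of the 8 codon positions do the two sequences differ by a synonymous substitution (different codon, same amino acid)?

3

Codon 1: ATG Met / TTC Phe — nonsynonymous.
Codon 2: TGG Trp / CCT Pro — nonsynonymous.
Codon 3: CTA Leu / CTT Leu — synonymous.
Codon 4: TGT Cys / TGC Cys — synonymous.
Codon 5: TTC Phe / TTT Phe — synonymous.
Codon 6: GGT Gly / CGG Arg — nonsynonymous.
Codon 7: CCC Pro / CCC Pro — identical.
Codon 8: TTA Leu / TTA Leu — identical.
Synonymous differences: 3.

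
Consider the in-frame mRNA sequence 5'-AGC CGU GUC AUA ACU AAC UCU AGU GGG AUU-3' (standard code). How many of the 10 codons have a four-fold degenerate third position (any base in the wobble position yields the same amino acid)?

5

Codon 1 AGC (Ser): third position 2-fold.
Codon 2 CGU (Arg): third position 4-fold.
Codon 3 GUC (Val): third position 4-fold.
Codon 4 AUA (Ile): third position 3-fold.
Codon 5 ACU (Thr): third position 4-fold.
Codon 6 AAC (Asn): third position 2-fold.
Codon 7 UCU (Ser): third position 4-fold.
Codon 8 AGU (Ser): third position 2-fold.
Codon 9 GGG (Gly): third position 4-fold.
Codon 10 AUU (Ile): third position 3-fold.
Four-fold degenerate third positions: 5.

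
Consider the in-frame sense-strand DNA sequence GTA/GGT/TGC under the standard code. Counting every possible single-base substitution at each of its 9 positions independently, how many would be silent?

7

Codon 1 (GTA, Val): 3 synonymous substitutions.
Codon 2 (GGT, Gly): 3 synonymous substitutions.
Codon 3 (TGC, Cys): 1 synonymous substitution.
Total: 3 + 3 + 1 = 7.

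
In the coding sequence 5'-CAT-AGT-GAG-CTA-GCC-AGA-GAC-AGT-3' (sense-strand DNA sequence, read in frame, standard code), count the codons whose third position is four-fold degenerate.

2

Codon 1 CAT (His): third position 2-fold.
Codon 2 AGT (Ser): third position 2-fold.
Codon 3 GAG (Glu): third position 2-fold.
Codon 4 CTA (Leu): third position 4-fold.
Codon 5 GCC (Ala): third position 4-fold.
Codon 6 AGA (Arg): third position 2-fold.
Codon 7 GAC (Asp): third position 2-fold.
Codon 8 AGT (Ser): third position 2-fold.
Four-fold degenerate third positions: 2.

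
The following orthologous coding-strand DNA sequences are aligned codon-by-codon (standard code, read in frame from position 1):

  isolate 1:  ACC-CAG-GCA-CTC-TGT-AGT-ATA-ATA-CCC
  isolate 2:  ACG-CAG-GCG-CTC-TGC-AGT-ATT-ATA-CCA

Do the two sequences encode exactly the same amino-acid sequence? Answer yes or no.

yes

Codon 1: ACC Thr / ACG Thr — synonymous.
Codon 2: CAG Gln / CAG Gln — identical.
Codon 3: GCA Ala / GCG Ala — synonymous.
Codon 4: CTC Leu / CTC Leu — identical.
Codon 5: TGT Cys / TGC Cys — synonymous.
Codon 6: AGT Ser / AGT Ser — identical.
Codon 7: ATA Ile / ATT Ile — synonymous.
Codon 8: ATA Ile / ATA Ile — identical.
Codon 9: CCC Pro / CCA Pro — synonymous.
Nonsynonymous differences: 0 → same protein.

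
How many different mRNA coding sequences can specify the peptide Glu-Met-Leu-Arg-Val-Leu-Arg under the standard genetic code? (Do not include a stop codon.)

10368

Glu: 2 codons.
Met: 1 codon.
Leu: 6 codons.
Arg: 6 codons.
Val: 4 codons.
Leu: 6 codons.
Arg: 6 codons.
2 × 1 × 6 × 6 × 4 × 6 × 6 = 10368.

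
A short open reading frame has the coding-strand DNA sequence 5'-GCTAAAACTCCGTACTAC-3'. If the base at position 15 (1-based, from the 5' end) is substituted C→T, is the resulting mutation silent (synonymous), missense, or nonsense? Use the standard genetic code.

Position 15 falls in codon 5: TAC → Tyr.
After the substitution the codon is TAT → Tyr.
Both encode Tyr, so the change is synonymous.

silent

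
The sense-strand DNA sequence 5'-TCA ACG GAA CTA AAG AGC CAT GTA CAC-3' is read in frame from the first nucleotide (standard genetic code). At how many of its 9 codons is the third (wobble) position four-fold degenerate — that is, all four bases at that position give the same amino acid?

4

Codon 1 TCA (Ser): third position 4-fold.
Codon 2 ACG (Thr): third position 4-fold.
Codon 3 GAA (Glu): third position 2-fold.
Codon 4 CTA (Leu): third position 4-fold.
Codon 5 AAG (Lys): third position 2-fold.
Codon 6 AGC (Ser): third position 2-fold.
Codon 7 CAT (His): third position 2-fold.
Codon 8 GTA (Val): third position 4-fold.
Codon 9 CAC (His): third position 2-fold.
Four-fold degenerate third positions: 4.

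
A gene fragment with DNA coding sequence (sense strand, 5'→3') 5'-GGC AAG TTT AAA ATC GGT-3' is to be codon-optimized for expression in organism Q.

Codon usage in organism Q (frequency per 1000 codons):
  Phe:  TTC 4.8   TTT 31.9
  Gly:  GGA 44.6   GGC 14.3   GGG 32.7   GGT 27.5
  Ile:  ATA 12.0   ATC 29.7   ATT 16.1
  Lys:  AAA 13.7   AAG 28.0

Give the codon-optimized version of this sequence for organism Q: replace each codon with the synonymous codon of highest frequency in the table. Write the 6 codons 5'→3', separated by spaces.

GGA AAG TTT AAG ATC GGA

Codon 1 (Gly): best is GGA at 44.6.
Codon 2 (Lys): best is AAG at 28.0.
Codon 3 (Phe): best is TTT at 31.9.
Codon 4 (Lys): best is AAG at 28.0.
Codon 5 (Ile): best is ATC at 29.7.
Codon 6 (Gly): best is GGA at 44.6.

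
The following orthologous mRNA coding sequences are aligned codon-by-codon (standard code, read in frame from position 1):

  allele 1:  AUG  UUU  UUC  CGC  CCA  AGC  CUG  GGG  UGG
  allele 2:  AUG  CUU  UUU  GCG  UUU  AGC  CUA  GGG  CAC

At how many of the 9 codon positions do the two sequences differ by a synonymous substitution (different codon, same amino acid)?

Codon 1: AUG Met / AUG Met — identical.
Codon 2: UUU Phe / CUU Leu — nonsynonymous.
Codon 3: UUC Phe / UUU Phe — synonymous.
Codon 4: CGC Arg / GCG Ala — nonsynonymous.
Codon 5: CCA Pro / UUU Phe — nonsynonymous.
Codon 6: AGC Ser / AGC Ser — identical.
Codon 7: CUG Leu / CUA Leu — synonymous.
Codon 8: GGG Gly / GGG Gly — identical.
Codon 9: UGG Trp / CAC His — nonsynonymous.
Synonymous differences: 2.

2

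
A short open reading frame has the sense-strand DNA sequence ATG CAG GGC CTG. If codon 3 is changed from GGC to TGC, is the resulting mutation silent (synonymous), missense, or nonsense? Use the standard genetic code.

Position 7 falls in codon 3: GGC → Gly.
After the substitution the codon is TGC → Cys.
Gly ≠ Cys, so this is a missense mutation.

missense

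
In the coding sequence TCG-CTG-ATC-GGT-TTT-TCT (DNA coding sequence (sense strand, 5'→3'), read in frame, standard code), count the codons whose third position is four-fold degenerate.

Codon 1 TCG (Ser): third position 4-fold.
Codon 2 CTG (Leu): third position 4-fold.
Codon 3 ATC (Ile): third position 3-fold.
Codon 4 GGT (Gly): third position 4-fold.
Codon 5 TTT (Phe): third position 2-fold.
Codon 6 TCT (Ser): third position 4-fold.
Four-fold degenerate third positions: 4.

4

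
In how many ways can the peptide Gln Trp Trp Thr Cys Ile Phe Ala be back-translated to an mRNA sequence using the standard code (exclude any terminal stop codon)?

384

Gln: 2 codons.
Trp: 1 codon.
Trp: 1 codon.
Thr: 4 codons.
Cys: 2 codons.
Ile: 3 codons.
Phe: 2 codons.
Ala: 4 codons.
2 × 1 × 1 × 4 × 2 × 3 × 2 × 4 = 384.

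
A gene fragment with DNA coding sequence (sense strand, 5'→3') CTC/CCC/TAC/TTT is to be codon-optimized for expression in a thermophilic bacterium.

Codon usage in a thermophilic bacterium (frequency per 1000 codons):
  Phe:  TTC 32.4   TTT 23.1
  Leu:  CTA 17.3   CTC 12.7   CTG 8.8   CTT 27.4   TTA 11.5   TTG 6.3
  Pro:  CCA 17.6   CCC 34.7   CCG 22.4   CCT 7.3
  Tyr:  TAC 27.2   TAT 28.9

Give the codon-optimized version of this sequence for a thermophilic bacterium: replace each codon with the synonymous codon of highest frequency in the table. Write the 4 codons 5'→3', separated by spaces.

CTT CCC TAT TTC

Codon 1 (Leu): best is CTT at 27.4.
Codon 2 (Pro): best is CCC at 34.7.
Codon 3 (Tyr): best is TAT at 28.9.
Codon 4 (Phe): best is TTC at 32.4.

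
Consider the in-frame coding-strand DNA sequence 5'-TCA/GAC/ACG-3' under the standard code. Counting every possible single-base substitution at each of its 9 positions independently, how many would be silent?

Codon 1 (TCA, Ser): 3 synonymous substitutions.
Codon 2 (GAC, Asp): 1 synonymous substitution.
Codon 3 (ACG, Thr): 3 synonymous substitutions.
Total: 3 + 1 + 3 = 7.

7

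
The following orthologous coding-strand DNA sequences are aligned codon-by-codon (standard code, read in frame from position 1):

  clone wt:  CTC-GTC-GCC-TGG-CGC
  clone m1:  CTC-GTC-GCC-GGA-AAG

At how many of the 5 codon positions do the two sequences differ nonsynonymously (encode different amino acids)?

Codon 1: CTC Leu / CTC Leu — identical.
Codon 2: GTC Val / GTC Val — identical.
Codon 3: GCC Ala / GCC Ala — identical.
Codon 4: TGG Trp / GGA Gly — nonsynonymous.
Codon 5: CGC Arg / AAG Lys — nonsynonymous.
Nonsynonymous differences: 2.

2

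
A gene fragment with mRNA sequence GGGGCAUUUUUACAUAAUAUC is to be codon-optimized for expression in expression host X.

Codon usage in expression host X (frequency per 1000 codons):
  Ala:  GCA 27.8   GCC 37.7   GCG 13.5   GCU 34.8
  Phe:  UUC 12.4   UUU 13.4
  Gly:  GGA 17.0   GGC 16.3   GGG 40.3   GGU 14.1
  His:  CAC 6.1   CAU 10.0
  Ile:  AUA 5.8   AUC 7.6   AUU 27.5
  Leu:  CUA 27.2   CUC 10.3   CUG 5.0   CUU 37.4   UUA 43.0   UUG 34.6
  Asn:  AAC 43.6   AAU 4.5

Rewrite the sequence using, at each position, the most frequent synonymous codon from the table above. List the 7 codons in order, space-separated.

GGG GCC UUU UUA CAU AAC AUU

Codon 1 (Gly): best is GGG at 40.3.
Codon 2 (Ala): best is GCC at 37.7.
Codon 3 (Phe): best is UUU at 13.4.
Codon 4 (Leu): best is UUA at 43.0.
Codon 5 (His): best is CAU at 10.0.
Codon 6 (Asn): best is AAC at 43.6.
Codon 7 (Ile): best is AUU at 27.5.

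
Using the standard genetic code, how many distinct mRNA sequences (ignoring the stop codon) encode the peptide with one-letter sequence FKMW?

Phe: 2 codons.
Lys: 2 codons.
Met: 1 codon.
Trp: 1 codon.
2 × 2 × 1 × 1 = 4.

4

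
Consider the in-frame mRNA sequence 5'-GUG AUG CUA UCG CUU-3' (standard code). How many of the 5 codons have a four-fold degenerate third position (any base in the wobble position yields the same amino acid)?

4

Codon 1 GUG (Val): third position 4-fold.
Codon 2 AUG (Met): third position 1-fold.
Codon 3 CUA (Leu): third position 4-fold.
Codon 4 UCG (Ser): third position 4-fold.
Codon 5 CUU (Leu): third position 4-fold.
Four-fold degenerate third positions: 4.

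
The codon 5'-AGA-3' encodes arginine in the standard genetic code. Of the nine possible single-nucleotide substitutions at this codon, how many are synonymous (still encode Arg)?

Position 1: CGA → 1 synonymous.
Position 2: none → 0 synonymous.
Position 3: AGG → 1 synonymous.
Total: 1 + 0 + 1 = 2.

2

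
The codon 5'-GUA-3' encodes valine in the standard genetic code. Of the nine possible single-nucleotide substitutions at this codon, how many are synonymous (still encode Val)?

Position 1: none → 0 synonymous.
Position 2: none → 0 synonymous.
Position 3: GUU, GUC, GUG → 3 synonymous.
Total: 0 + 0 + 3 = 3.

3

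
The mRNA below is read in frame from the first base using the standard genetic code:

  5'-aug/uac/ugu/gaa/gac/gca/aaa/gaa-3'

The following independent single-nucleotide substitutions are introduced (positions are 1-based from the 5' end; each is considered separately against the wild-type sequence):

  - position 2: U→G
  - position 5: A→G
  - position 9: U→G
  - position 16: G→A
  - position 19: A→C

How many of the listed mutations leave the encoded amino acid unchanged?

Codon 1: AUG (Met) → AGG (Arg) — missense.
Codon 2: UAC (Tyr) → UGC (Cys) — missense.
Codon 3: UGU (Cys) → UGG (Trp) — missense.
Codon 6: GCA (Ala) → ACA (Thr) — missense.
Codon 7: AAA (Lys) → CAA (Gln) — missense.
Synonymous: 0 of 5.

0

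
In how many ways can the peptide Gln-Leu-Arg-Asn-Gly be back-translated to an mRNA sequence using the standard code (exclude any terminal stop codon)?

Gln: 2 codons.
Leu: 6 codons.
Arg: 6 codons.
Asn: 2 codons.
Gly: 4 codons.
2 × 6 × 6 × 2 × 4 = 576.

576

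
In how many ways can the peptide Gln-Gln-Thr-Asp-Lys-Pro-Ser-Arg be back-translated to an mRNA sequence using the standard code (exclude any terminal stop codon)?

9216

Gln: 2 codons.
Gln: 2 codons.
Thr: 4 codons.
Asp: 2 codons.
Lys: 2 codons.
Pro: 4 codons.
Ser: 6 codons.
Arg: 6 codons.
2 × 2 × 4 × 2 × 2 × 4 × 6 × 6 = 9216.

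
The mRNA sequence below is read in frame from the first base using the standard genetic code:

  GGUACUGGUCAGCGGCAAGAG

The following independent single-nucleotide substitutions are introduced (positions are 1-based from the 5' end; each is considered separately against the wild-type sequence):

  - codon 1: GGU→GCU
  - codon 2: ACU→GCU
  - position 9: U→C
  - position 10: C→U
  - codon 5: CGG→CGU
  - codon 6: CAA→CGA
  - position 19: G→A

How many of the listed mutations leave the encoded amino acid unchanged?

Codon 1: GGU (Gly) → GCU (Ala) — missense.
Codon 2: ACU (Thr) → GCU (Ala) — missense.
Codon 3: GGU (Gly) → GGC (Gly) — synonymous.
Codon 4: CAG (Gln) → UAG (Stop) — nonsense.
Codon 5: CGG (Arg) → CGU (Arg) — synonymous.
Codon 6: CAA (Gln) → CGA (Arg) — missense.
Codon 7: GAG (Glu) → AAG (Lys) — missense.
Synonymous: 2 of 7.

2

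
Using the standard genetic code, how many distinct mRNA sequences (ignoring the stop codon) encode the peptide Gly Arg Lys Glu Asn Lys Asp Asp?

1536

Gly: 4 codons.
Arg: 6 codons.
Lys: 2 codons.
Glu: 2 codons.
Asn: 2 codons.
Lys: 2 codons.
Asp: 2 codons.
Asp: 2 codons.
4 × 6 × 2 × 2 × 2 × 2 × 2 × 2 = 1536.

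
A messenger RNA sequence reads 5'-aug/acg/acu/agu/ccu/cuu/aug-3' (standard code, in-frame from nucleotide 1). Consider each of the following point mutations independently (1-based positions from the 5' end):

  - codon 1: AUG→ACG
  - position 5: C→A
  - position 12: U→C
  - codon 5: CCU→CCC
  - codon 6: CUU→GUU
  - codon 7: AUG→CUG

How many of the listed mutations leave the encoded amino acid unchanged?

Codon 1: AUG (Met) → ACG (Thr) — missense.
Codon 2: ACG (Thr) → AAG (Lys) — missense.
Codon 4: AGU (Ser) → AGC (Ser) — synonymous.
Codon 5: CCU (Pro) → CCC (Pro) — synonymous.
Codon 6: CUU (Leu) → GUU (Val) — missense.
Codon 7: AUG (Met) → CUG (Leu) — missense.
Synonymous: 2 of 6.

2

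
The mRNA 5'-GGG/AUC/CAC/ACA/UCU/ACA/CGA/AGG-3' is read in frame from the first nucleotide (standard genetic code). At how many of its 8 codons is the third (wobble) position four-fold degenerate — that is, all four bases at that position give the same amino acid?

Codon 1 GGG (Gly): third position 4-fold.
Codon 2 AUC (Ile): third position 3-fold.
Codon 3 CAC (His): third position 2-fold.
Codon 4 ACA (Thr): third position 4-fold.
Codon 5 UCU (Ser): third position 4-fold.
Codon 6 ACA (Thr): third position 4-fold.
Codon 7 CGA (Arg): third position 4-fold.
Codon 8 AGG (Arg): third position 2-fold.
Four-fold degenerate third positions: 5.

5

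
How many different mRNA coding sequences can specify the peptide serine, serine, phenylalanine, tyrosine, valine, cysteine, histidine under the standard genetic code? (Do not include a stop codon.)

Ser: 6 codons.
Ser: 6 codons.
Phe: 2 codons.
Tyr: 2 codons.
Val: 4 codons.
Cys: 2 codons.
His: 2 codons.
6 × 6 × 2 × 2 × 4 × 2 × 2 = 2304.

2304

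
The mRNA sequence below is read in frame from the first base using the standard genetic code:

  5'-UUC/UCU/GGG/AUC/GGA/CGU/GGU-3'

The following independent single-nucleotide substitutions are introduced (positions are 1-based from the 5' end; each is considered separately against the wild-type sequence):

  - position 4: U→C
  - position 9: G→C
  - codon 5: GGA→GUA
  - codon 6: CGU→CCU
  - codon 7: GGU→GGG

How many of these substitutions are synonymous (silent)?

2

Codon 2: UCU (Ser) → CCU (Pro) — missense.
Codon 3: GGG (Gly) → GGC (Gly) — synonymous.
Codon 5: GGA (Gly) → GUA (Val) — missense.
Codon 6: CGU (Arg) → CCU (Pro) — missense.
Codon 7: GGU (Gly) → GGG (Gly) — synonymous.
Synonymous: 2 of 5.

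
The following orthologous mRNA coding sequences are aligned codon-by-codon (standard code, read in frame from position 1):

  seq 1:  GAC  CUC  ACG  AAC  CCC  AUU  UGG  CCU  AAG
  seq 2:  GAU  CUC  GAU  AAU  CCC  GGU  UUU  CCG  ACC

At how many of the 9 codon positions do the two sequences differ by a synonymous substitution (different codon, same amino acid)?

3

Codon 1: GAC Asp / GAU Asp — synonymous.
Codon 2: CUC Leu / CUC Leu — identical.
Codon 3: ACG Thr / GAU Asp — nonsynonymous.
Codon 4: AAC Asn / AAU Asn — synonymous.
Codon 5: CCC Pro / CCC Pro — identical.
Codon 6: AUU Ile / GGU Gly — nonsynonymous.
Codon 7: UGG Trp / UUU Phe — nonsynonymous.
Codon 8: CCU Pro / CCG Pro — synonymous.
Codon 9: AAG Lys / ACC Thr — nonsynonymous.
Synonymous differences: 3.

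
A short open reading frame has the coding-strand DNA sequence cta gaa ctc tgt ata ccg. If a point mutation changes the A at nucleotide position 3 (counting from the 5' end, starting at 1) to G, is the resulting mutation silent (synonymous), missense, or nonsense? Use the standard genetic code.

Position 3 falls in codon 1: CTA → Leu.
After the substitution the codon is CTG → Leu.
Both encode Leu, so the change is synonymous.

silent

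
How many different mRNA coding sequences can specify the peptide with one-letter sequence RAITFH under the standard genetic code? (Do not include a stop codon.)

Arg: 6 codons.
Ala: 4 codons.
Ile: 3 codons.
Thr: 4 codons.
Phe: 2 codons.
His: 2 codons.
6 × 4 × 3 × 4 × 2 × 2 = 1152.

1152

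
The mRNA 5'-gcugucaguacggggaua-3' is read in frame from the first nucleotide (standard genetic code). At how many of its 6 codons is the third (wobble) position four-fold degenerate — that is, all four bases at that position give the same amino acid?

Codon 1 GCU (Ala): third position 4-fold.
Codon 2 GUC (Val): third position 4-fold.
Codon 3 AGU (Ser): third position 2-fold.
Codon 4 ACG (Thr): third position 4-fold.
Codon 5 GGG (Gly): third position 4-fold.
Codon 6 AUA (Ile): third position 3-fold.
Four-fold degenerate third positions: 4.

4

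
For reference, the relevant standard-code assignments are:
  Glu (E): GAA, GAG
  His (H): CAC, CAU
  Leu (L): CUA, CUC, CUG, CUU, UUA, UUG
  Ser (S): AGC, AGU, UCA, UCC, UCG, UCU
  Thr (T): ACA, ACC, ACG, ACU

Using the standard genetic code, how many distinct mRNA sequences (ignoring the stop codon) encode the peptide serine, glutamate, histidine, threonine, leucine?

Ser: 6 codons.
Glu: 2 codons.
His: 2 codons.
Thr: 4 codons.
Leu: 6 codons.
6 × 2 × 2 × 4 × 6 = 576.

576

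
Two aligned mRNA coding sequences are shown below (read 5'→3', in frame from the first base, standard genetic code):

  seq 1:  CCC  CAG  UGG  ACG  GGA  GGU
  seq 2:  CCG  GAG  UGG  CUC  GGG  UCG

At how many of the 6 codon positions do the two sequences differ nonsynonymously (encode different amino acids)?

3

Codon 1: CCC Pro / CCG Pro — synonymous.
Codon 2: CAG Gln / GAG Glu — nonsynonymous.
Codon 3: UGG Trp / UGG Trp — identical.
Codon 4: ACG Thr / CUC Leu — nonsynonymous.
Codon 5: GGA Gly / GGG Gly — synonymous.
Codon 6: GGU Gly / UCG Ser — nonsynonymous.
Nonsynonymous differences: 3.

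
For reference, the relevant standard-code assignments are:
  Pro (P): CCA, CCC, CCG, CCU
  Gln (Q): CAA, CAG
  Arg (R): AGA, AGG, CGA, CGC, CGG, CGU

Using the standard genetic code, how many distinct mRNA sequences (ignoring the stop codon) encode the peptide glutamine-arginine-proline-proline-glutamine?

384

Gln: 2 codons.
Arg: 6 codons.
Pro: 4 codons.
Pro: 4 codons.
Gln: 2 codons.
2 × 6 × 4 × 4 × 2 = 384.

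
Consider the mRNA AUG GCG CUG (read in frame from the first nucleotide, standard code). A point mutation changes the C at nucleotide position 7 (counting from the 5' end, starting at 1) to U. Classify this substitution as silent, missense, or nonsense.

silent

Position 7 falls in codon 3: CUG → Leu.
After the substitution the codon is UUG → Leu.
Both encode Leu, so the change is synonymous.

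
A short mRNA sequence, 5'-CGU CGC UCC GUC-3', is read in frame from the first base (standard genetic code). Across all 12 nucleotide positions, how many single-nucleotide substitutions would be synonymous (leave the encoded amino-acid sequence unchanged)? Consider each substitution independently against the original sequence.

Codon 1 (CGU, Arg): 3 synonymous substitutions.
Codon 2 (CGC, Arg): 3 synonymous substitutions.
Codon 3 (UCC, Ser): 3 synonymous substitutions.
Codon 4 (GUC, Val): 3 synonymous substitutions.
Total: 3 + 3 + 3 + 3 = 12.

12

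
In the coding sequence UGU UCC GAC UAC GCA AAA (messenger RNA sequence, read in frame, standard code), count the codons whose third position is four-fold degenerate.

2

Codon 1 UGU (Cys): third position 2-fold.
Codon 2 UCC (Ser): third position 4-fold.
Codon 3 GAC (Asp): third position 2-fold.
Codon 4 UAC (Tyr): third position 2-fold.
Codon 5 GCA (Ala): third position 4-fold.
Codon 6 AAA (Lys): third position 2-fold.
Four-fold degenerate third positions: 2.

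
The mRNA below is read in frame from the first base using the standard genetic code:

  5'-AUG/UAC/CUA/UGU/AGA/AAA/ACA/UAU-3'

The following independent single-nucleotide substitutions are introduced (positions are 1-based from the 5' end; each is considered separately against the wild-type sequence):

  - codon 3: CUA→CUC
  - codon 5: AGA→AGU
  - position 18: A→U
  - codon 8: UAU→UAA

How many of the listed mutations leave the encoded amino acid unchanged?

Codon 3: CUA (Leu) → CUC (Leu) — synonymous.
Codon 5: AGA (Arg) → AGU (Ser) — missense.
Codon 6: AAA (Lys) → AAU (Asn) — missense.
Codon 8: UAU (Tyr) → UAA (Stop) — nonsense.
Synonymous: 1 of 4.

1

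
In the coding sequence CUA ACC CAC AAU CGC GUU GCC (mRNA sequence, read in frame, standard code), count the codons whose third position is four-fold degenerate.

Codon 1 CUA (Leu): third position 4-fold.
Codon 2 ACC (Thr): third position 4-fold.
Codon 3 CAC (His): third position 2-fold.
Codon 4 AAU (Asn): third position 2-fold.
Codon 5 CGC (Arg): third position 4-fold.
Codon 6 GUU (Val): third position 4-fold.
Codon 7 GCC (Ala): third position 4-fold.
Four-fold degenerate third positions: 5.

5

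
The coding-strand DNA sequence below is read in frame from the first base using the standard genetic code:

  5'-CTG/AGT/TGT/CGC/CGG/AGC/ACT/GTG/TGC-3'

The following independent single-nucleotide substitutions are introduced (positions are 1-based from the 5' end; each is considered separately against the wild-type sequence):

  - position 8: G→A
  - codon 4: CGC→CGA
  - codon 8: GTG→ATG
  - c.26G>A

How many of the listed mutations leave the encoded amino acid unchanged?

1

Codon 3: TGT (Cys) → TAT (Tyr) — missense.
Codon 4: CGC (Arg) → CGA (Arg) — synonymous.
Codon 8: GTG (Val) → ATG (Met) — missense.
Codon 9: TGC (Cys) → TAC (Tyr) — missense.
Synonymous: 1 of 4.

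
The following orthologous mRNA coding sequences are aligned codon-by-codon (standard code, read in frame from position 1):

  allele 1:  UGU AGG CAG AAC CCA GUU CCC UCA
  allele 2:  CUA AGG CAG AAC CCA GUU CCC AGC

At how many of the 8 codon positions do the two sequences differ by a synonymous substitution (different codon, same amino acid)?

1

Codon 1: UGU Cys / CUA Leu — nonsynonymous.
Codon 2: AGG Arg / AGG Arg — identical.
Codon 3: CAG Gln / CAG Gln — identical.
Codon 4: AAC Asn / AAC Asn — identical.
Codon 5: CCA Pro / CCA Pro — identical.
Codon 6: GUU Val / GUU Val — identical.
Codon 7: CCC Pro / CCC Pro — identical.
Codon 8: UCA Ser / AGC Ser — synonymous.
Synonymous differences: 1.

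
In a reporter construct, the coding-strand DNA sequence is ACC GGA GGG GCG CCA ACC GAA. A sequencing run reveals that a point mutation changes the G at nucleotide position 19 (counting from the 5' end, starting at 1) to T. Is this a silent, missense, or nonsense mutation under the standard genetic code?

Position 19 falls in codon 7: GAA → Glu.
After the substitution the codon is TAA → Stop.
The new codon is a stop codon, so this is a nonsense mutation.

nonsense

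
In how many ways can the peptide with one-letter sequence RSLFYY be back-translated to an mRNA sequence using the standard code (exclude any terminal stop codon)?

1728

Arg: 6 codons.
Ser: 6 codons.
Leu: 6 codons.
Phe: 2 codons.
Tyr: 2 codons.
Tyr: 2 codons.
6 × 6 × 6 × 2 × 2 × 2 = 1728.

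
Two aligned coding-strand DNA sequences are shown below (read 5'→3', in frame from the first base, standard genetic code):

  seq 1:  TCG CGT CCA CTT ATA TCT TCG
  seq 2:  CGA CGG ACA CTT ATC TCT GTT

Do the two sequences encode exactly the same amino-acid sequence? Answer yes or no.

no

Codon 1: TCG Ser / CGA Arg — nonsynonymous.
Codon 2: CGT Arg / CGG Arg — synonymous.
Codon 3: CCA Pro / ACA Thr — nonsynonymous.
Codon 4: CTT Leu / CTT Leu — identical.
Codon 5: ATA Ile / ATC Ile — synonymous.
Codon 6: TCT Ser / TCT Ser — identical.
Codon 7: TCG Ser / GTT Val — nonsynonymous.
Nonsynonymous differences: 3 → different protein.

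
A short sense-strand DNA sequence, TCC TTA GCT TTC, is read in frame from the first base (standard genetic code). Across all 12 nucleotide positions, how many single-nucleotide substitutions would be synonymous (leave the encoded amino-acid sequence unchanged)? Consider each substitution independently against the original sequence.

Codon 1 (TCC, Ser): 3 synonymous substitutions.
Codon 2 (TTA, Leu): 2 synonymous substitutions.
Codon 3 (GCT, Ala): 3 synonymous substitutions.
Codon 4 (TTC, Phe): 1 synonymous substitution.
Total: 3 + 2 + 3 + 1 = 9.

9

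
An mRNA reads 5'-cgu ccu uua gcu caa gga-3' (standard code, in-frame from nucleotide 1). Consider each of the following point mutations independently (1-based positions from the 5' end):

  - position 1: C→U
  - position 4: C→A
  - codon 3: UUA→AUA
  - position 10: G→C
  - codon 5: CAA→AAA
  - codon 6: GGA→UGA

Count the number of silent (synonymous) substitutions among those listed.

Codon 1: CGU (Arg) → UGU (Cys) — missense.
Codon 2: CCU (Pro) → ACU (Thr) — missense.
Codon 3: UUA (Leu) → AUA (Ile) — missense.
Codon 4: GCU (Ala) → CCU (Pro) — missense.
Codon 5: CAA (Gln) → AAA (Lys) — missense.
Codon 6: GGA (Gly) → UGA (Stop) — nonsense.
Synonymous: 0 of 6.

0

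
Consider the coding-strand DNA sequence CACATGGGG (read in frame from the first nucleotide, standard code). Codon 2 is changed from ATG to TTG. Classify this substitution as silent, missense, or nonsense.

Position 4 falls in codon 2: ATG → Met.
After the substitution the codon is TTG → Leu.
Met ≠ Leu, so this is a missense mutation.

missense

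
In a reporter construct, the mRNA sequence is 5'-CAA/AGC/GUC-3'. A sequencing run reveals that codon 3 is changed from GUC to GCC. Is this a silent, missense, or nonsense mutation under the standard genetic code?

Position 8 falls in codon 3: GUC → Val.
After the substitution the codon is GCC → Ala.
Val ≠ Ala, so this is a missense mutation.

missense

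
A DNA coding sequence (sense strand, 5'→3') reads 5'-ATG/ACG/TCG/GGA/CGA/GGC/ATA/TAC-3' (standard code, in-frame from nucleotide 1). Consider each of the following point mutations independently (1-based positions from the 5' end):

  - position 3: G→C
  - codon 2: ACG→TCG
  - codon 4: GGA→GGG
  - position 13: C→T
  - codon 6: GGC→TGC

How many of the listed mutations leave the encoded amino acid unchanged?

Codon 1: ATG (Met) → ATC (Ile) — missense.
Codon 2: ACG (Thr) → TCG (Ser) — missense.
Codon 4: GGA (Gly) → GGG (Gly) — synonymous.
Codon 5: CGA (Arg) → TGA (Stop) — nonsense.
Codon 6: GGC (Gly) → TGC (Cys) — missense.
Synonymous: 1 of 5.

1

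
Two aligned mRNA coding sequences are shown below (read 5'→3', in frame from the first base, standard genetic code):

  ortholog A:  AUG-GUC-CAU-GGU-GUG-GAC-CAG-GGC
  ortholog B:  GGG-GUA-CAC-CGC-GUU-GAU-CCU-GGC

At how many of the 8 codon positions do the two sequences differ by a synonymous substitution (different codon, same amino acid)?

Codon 1: AUG Met / GGG Gly — nonsynonymous.
Codon 2: GUC Val / GUA Val — synonymous.
Codon 3: CAU His / CAC His — synonymous.
Codon 4: GGU Gly / CGC Arg — nonsynonymous.
Codon 5: GUG Val / GUU Val — synonymous.
Codon 6: GAC Asp / GAU Asp — synonymous.
Codon 7: CAG Gln / CCU Pro — nonsynonymous.
Codon 8: GGC Gly / GGC Gly — identical.
Synonymous differences: 4.

4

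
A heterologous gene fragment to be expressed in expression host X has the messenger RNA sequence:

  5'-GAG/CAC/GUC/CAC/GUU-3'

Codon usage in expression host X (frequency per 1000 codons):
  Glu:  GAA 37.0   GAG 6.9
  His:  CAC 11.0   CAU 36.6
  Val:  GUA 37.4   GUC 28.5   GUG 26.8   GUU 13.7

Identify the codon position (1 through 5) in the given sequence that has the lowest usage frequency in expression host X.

Codon 1 GAG (Glu): 6.9 per 1000.
Codon 2 CAC (His): 11.0 per 1000.
Codon 3 GUC (Val): 28.5 per 1000.
Codon 4 CAC (His): 11.0 per 1000.
Codon 5 GUU (Val): 13.7 per 1000.
Lowest frequency is 6.9 at codon 1.

1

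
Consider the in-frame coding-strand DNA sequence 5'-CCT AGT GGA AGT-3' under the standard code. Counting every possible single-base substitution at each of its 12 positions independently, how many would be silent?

Codon 1 (CCT, Pro): 3 synonymous substitutions.
Codon 2 (AGT, Ser): 1 synonymous substitution.
Codon 3 (GGA, Gly): 3 synonymous substitutions.
Codon 4 (AGT, Ser): 1 synonymous substitution.
Total: 3 + 1 + 3 + 1 = 8.

8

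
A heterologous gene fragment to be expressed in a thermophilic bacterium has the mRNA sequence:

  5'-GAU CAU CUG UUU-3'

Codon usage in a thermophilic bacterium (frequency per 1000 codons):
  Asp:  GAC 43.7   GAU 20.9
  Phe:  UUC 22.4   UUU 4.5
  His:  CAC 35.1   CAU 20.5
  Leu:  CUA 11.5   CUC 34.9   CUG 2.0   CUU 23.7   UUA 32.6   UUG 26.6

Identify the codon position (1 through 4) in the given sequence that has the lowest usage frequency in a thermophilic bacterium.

Codon 1 GAU (Asp): 20.9 per 1000.
Codon 2 CAU (His): 20.5 per 1000.
Codon 3 CUG (Leu): 2.0 per 1000.
Codon 4 UUU (Phe): 4.5 per 1000.
Lowest frequency is 2.0 at codon 3.

3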